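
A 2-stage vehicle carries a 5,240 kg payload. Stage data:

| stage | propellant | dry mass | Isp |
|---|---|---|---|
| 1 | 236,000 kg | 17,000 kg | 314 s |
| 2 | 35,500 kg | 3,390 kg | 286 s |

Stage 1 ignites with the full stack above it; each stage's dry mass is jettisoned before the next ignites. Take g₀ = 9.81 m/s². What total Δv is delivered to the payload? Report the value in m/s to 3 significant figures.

Δv ≈ 9450 m/s

Ignition mass of stage 1 = 236,000+17,000 + 35,500+3,390 + 5,240 = 297,130 kg.
Stage 1: m₀ = 297,130 kg, m_f = 297,130 − 236,000 = 61,130 kg; Δv = 314×9.81×ln(4.861) = 3080.3×1.5812 ≈ 4871 m/s.
Stage 2: m₀ = 44,130 kg, m_f = 44,130 − 35,500 = 8,630 kg; Δv = 286×9.81×ln(5.114) = 2805.7×1.6319 ≈ 4579 m/s.
Total Δv = 4871 + 4579 = 9450 m/s.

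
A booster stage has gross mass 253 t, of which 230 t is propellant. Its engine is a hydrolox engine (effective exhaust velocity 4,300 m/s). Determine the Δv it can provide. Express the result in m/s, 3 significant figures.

m_f = m₀ − m_prop = 253 − 230 = 23 t.
Using Δv = v_e ln(m₀/m_f): Δv = v_e · ln(m₀/m_f) = 4300.0 × ln(11) = 4300.0 × 2.3979 ≈ 10310.9 m/s.

Δv ≈ 10300 m/s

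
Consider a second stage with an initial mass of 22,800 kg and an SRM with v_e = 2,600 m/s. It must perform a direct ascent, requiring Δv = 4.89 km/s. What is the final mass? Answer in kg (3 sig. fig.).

final mass ≈ 3480 kg

Rocket equation: m₀/m_f = exp(Δv / v_e) = exp(4890 / 2600.0) = exp(1.8808) = 6.5585.
m_f = m₀ / 6.5585 = 22,800 / 6.5585 = 3,476.4 kg.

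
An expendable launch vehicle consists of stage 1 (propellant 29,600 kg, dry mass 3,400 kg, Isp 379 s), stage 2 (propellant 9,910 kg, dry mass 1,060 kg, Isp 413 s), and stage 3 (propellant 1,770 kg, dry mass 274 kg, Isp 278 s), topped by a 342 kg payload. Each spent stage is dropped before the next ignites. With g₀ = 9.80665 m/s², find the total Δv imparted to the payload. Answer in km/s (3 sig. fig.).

Ignition mass of stage 1 = 29,600+3,400 + 9,910+1,060 + 1,770+274 + 342 = 46,356 kg.
Stage 1: m₀ = 46,356 kg, m_f = 46,356 − 29,600 = 16,756 kg; Δv = 379×9.80665×ln(2.767) = 3716.7×1.0176 ≈ 3782 m/s.
Stage 2: m₀ = 13,356 kg, m_f = 13,356 − 9,910 = 3,446 kg; Δv = 413×9.80665×ln(3.876) = 4050.1×1.3548 ≈ 5487 m/s.
Stage 3: m₀ = 2,386 kg, m_f = 2,386 − 1,770 = 616 kg; Δv = 278×9.80665×ln(3.873) = 2726.2×1.3541 ≈ 3692 m/s.
Total Δv = 3782 + 5487 + 3692 = 12961 m/s.

Δv ≈ 13.0 km/s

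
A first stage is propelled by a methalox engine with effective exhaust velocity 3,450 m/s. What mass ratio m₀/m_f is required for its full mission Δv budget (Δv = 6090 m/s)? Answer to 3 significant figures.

mass ratio ≈ 5.84

By the Tsiolkovsky rocket equation, m₀/m_f = exp(Δv / v_e) = exp(6090 / 3450.0) = exp(1.7652) = 5.8428.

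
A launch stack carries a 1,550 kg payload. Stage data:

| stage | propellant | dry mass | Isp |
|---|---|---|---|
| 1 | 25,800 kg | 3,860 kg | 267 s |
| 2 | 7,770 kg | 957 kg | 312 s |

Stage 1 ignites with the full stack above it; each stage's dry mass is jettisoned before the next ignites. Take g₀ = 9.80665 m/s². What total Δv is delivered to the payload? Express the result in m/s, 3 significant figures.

Δv ≈ 7040 m/s

Ignition mass of stage 1 = 25,800+3,860 + 7,770+957 + 1,550 = 39,937 kg.
Stage 1: m₀ = 39,937 kg, m_f = 39,937 − 25,800 = 14,137 kg; Δv = 267×9.80665×ln(2.825) = 2618.4×1.0385 ≈ 2719 m/s.
Stage 2: m₀ = 10,277 kg, m_f = 10,277 − 7,770 = 2,507 kg; Δv = 312×9.80665×ln(4.099) = 3059.7×1.4108 ≈ 4317 m/s.
Total Δv = 2719 + 4317 = 7036 m/s.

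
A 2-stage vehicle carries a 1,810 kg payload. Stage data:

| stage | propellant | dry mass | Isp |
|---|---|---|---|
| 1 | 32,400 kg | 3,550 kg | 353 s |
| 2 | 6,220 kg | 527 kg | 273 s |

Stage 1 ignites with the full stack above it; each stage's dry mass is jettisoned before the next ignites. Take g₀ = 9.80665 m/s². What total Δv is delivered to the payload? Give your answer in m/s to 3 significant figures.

Δv ≈ 7980 m/s

Ignition mass of stage 1 = 32,400+3,550 + 6,220+527 + 1,810 = 44,507 kg.
Stage 1: m₀ = 44,507 kg, m_f = 44,507 − 32,400 = 12,107 kg; Δv = 353×9.80665×ln(3.676) = 3461.7×1.3019 ≈ 4507 m/s.
Stage 2: m₀ = 8,557 kg, m_f = 8,557 − 6,220 = 2,337 kg; Δv = 273×9.80665×ln(3.662) = 2677.2×1.2979 ≈ 3475 m/s.
Total Δv = 4507 + 3475 = 7982 m/s.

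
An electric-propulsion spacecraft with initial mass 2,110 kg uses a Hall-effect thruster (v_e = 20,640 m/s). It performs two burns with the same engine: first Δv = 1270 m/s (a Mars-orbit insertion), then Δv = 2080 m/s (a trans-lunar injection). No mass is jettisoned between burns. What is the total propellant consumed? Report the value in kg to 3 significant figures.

After the first burn: m = 2110 × exp(−1270/20640.0) = 2110 × 0.94032 = 1,984.08 kg.
After the second burn: m = 1,984.08 × exp(−2080/20640.0) = 1,984.08 × 0.90414 = 1,793.89 kg.
Total propellant = m₀ − m_final = 2110 − 1,793.89 = 316.11 kg.

total propellant consumed ≈ 316 kg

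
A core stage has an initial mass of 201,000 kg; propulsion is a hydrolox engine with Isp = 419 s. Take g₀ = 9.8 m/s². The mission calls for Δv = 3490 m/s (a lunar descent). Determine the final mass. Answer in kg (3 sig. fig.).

final mass ≈ 85900 kg

v_e = Isp · g₀ = 419 × 9.8 = 4106.2 m/s.
From the ideal rocket equation, m₀/m_f = exp(Δv / v_e) = exp(3490 / 4106.2) = exp(0.8499) = 2.3395.
m_f = m₀ / 2.3395 = 201,000 / 2.3395 = 85,915.8 kg.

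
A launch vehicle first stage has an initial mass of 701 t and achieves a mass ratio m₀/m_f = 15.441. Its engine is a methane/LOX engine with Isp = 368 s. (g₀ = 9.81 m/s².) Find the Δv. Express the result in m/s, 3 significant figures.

Δv ≈ 9880 m/s

v_e = Isp · g₀ = 368 × 9.81 = 3610.1 m/s.
Δv = v_e · ln(15.441) = 3610.1 × 2.7370 ≈ 9880.9 m/s.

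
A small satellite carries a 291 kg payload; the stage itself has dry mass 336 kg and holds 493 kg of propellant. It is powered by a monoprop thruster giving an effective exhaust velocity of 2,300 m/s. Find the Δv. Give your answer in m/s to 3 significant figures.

m₀ = payload + dry + propellant = 291 + 336 + 493 = 1,120 kg.
m_f = payload + dry = 291 + 336 = 627 kg.
From the ideal rocket equation, Δv = v_e · ln(m₀/m_f) = 2300.0 × ln(1.786) = 2300.0 × 0.5801 ≈ 1334.3 m/s.

Δv ≈ 1330 m/s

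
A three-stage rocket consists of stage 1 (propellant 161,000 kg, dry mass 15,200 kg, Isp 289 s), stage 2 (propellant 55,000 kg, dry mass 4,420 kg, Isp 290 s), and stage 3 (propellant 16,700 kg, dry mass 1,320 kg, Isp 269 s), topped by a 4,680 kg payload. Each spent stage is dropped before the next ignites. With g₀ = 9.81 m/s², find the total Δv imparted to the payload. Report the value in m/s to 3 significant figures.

Ignition mass of stage 1 = 161,000+15,200 + 55,000+4,420 + 16,700+1,320 + 4,680 = 258,320 kg.
Stage 1: m₀ = 258,320 kg, m_f = 258,320 − 161,000 = 97,320 kg; Δv = 289×9.81×ln(2.654) = 2835.1×0.9762 ≈ 2768 m/s.
Stage 2: m₀ = 82,120 kg, m_f = 82,120 − 55,000 = 27,120 kg; Δv = 290×9.81×ln(3.028) = 2844.9×1.1079 ≈ 3152 m/s.
Stage 3: m₀ = 22,700 kg, m_f = 22,700 − 16,700 = 6,000 kg; Δv = 269×9.81×ln(3.783) = 2638.9×1.3306 ≈ 3511 m/s.
Total Δv = 2768 + 3152 + 3511 = 9431 m/s.

Δv ≈ 9430 m/s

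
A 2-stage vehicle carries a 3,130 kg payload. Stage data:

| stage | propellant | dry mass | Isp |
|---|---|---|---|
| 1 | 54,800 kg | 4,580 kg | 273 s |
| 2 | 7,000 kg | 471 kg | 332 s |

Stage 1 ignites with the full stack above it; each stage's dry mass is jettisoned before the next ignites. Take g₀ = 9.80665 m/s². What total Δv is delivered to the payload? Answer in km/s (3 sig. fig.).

Δv ≈ 7.61 km/s

Ignition mass of stage 1 = 54,800+4,580 + 7,000+471 + 3,130 = 69,981 kg.
Stage 1: m₀ = 69,981 kg, m_f = 69,981 − 54,800 = 15,181 kg; Δv = 273×9.80665×ln(4.61) = 2677.2×1.5282 ≈ 4091 m/s.
Stage 2: m₀ = 10,601 kg, m_f = 10,601 − 7,000 = 3,601 kg; Δv = 332×9.80665×ln(2.944) = 3255.8×1.0797 ≈ 3515 m/s.
Total Δv = 4091 + 3515 = 7606 m/s.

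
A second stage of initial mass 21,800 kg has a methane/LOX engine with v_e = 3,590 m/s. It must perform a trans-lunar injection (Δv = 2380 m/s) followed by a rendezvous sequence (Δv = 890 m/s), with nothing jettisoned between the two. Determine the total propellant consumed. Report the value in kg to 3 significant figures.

total propellant consumed ≈ 13000 kg

After the first burn: m = 21800 × exp(−2380/3590.0) = 21800 × 0.51533 = 11,234.2 kg.
After the second burn: m = 11,234.2 × exp(−890/3590.0) = 11,234.2 × 0.78043 = 8,767.51 kg.
Total propellant = m₀ − m_final = 21800 − 8,767.51 = 13,032.49 kg.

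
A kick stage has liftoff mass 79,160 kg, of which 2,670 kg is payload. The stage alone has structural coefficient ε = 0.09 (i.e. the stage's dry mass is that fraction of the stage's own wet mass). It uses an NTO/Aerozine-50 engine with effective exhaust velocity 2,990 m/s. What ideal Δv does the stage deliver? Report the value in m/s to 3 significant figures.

Δv ≈ 6320 m/s

Stage wet mass = m₀ − payload = 79,160 − 2,670 = 76,490 kg.
Stage dry mass = ε × stage wet mass = 0.09 × 76,490 = 6,884.1 kg.
Burnout mass m_f = stage dry + payload = 6,884.1 + 2,670 = 9,554.1 kg.
Rocket equation: Δv = v_e · ln(79,160/9,554.1) = 2990.0 × ln(8.285) = 2990.0 × 2.1145 ≈ 6322 m/s.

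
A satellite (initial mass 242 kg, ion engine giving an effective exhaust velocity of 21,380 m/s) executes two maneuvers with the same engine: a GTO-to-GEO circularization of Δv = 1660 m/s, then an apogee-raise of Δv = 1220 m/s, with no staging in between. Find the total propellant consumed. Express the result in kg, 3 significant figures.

total propellant consumed ≈ 30.5 kg

After the first burn: m = 242 × exp(−1660/21380.0) = 242 × 0.92530 = 223.923 kg.
After the second burn: m = 223.923 × exp(−1220/21380.0) = 223.923 × 0.94453 = 211.502 kg.
Total propellant = m₀ − m_final = 242 − 211.502 = 30.498 kg.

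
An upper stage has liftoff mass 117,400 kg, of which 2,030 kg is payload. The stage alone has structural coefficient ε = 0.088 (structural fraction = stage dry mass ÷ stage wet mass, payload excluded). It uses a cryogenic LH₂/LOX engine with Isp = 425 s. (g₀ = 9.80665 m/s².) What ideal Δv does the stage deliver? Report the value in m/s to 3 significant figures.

Stage wet mass = m₀ − payload = 117,400 − 2,030 = 115,370 kg.
Stage dry mass = ε × stage wet mass = 0.088 × 115,370 = 10,152.6 kg.
Burnout mass m_f = stage dry + payload = 10,152.6 + 2,030 = 12,182.6 kg.
v_e = Isp · g₀ = 425 × 9.80665 = 4167.8 m/s.
From the ideal rocket equation, Δv = v_e · ln(117,400/12,182.6) = 4167.8 × ln(9.637) = 4167.8 × 2.2656 ≈ 9443 m/s.

Δv ≈ 9440 m/s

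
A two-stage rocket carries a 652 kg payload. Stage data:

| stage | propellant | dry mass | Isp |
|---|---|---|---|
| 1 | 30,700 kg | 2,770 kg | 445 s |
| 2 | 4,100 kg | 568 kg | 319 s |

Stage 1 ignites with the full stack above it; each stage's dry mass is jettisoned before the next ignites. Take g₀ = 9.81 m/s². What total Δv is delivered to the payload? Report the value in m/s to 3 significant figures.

Ignition mass of stage 1 = 30,700+2,770 + 4,100+568 + 652 = 38,790 kg.
Stage 1: m₀ = 38,790 kg, m_f = 38,790 − 30,700 = 8,090 kg; Δv = 445×9.81×ln(4.795) = 4365.4×1.5675 ≈ 6843 m/s.
Stage 2: m₀ = 5,320 kg, m_f = 5,320 − 4,100 = 1,220 kg; Δv = 319×9.81×ln(4.361) = 3129.4×1.4726 ≈ 4608 m/s.
Total Δv = 6843 + 4608 = 11451 m/s.

Δv ≈ 11500 m/s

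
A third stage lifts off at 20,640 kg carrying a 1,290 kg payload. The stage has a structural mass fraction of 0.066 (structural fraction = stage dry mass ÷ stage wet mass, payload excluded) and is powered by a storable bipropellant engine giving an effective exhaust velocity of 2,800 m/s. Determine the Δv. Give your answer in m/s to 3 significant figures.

Δv ≈ 5840 m/s

Stage wet mass = m₀ − payload = 20,640 − 1,290 = 19,350 kg.
Stage dry mass = ε × stage wet mass = 0.066 × 19,350 = 1,277.1 kg.
Burnout mass m_f = stage dry + payload = 1,277.1 + 1,290 = 2,567.1 kg.
Rocket equation: Δv = v_e · ln(20,640/2,567.1) = 2800.0 × ln(8.04) = 2800.0 × 2.0845 ≈ 5836 m/s.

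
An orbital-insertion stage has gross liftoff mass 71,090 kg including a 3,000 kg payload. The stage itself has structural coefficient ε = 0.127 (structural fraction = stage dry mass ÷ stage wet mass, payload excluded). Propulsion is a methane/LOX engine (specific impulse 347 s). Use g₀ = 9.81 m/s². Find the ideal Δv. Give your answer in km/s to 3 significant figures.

Δv ≈ 6.16 km/s

Stage wet mass = m₀ − payload = 71,090 − 3,000 = 68,090 kg.
Stage dry mass = ε × stage wet mass = 0.127 × 68,090 = 8,647.43 kg.
Burnout mass m_f = stage dry + payload = 8,647.43 + 3,000 = 11,647.43 kg.
v_e = Isp · g₀ = 347 × 9.81 = 3404.1 m/s.
From the ideal rocket equation, Δv = v_e · ln(71,090/11,647.43) = 3404.1 × ln(6.103) = 3404.1 × 1.8089 ≈ 6157 m/s.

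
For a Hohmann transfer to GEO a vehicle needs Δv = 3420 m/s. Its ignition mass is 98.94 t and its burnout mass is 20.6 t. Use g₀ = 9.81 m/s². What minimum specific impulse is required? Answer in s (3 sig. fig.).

ln(m₀/m_f) = ln(98940/20600) = ln(4.803) = 1.5692.
By the Tsiolkovsky rocket equation, v_e = Δv / ln(m₀/m_f) = 3420 / 1.5692 = 2179.4 m/s.
Isp = v_e / g₀ = 2179.4 / 9.81 = 222.2 s.

Isp ≈ 222 s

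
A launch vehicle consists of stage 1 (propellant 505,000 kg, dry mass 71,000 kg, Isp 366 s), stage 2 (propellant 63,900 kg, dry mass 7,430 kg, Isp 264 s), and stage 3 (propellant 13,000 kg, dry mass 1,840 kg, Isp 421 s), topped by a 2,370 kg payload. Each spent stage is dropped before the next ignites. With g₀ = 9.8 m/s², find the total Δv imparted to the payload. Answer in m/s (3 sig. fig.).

Δv ≈ 14200 m/s

Ignition mass of stage 1 = 505,000+71,000 + 63,900+7,430 + 13,000+1,840 + 2,370 = 664,540 kg.
Stage 1: m₀ = 664,540 kg, m_f = 664,540 − 505,000 = 159,540 kg; Δv = 366×9.8×ln(4.165) = 3586.8×1.4268 ≈ 5118 m/s.
Stage 2: m₀ = 88,540 kg, m_f = 88,540 − 63,900 = 24,640 kg; Δv = 264×9.8×ln(3.593) = 2587.2×1.2791 ≈ 3309 m/s.
Stage 3: m₀ = 17,210 kg, m_f = 17,210 − 13,000 = 4,210 kg; Δv = 421×9.8×ln(4.088) = 4125.8×1.4080 ≈ 5809 m/s.
Total Δv = 5118 + 3309 + 5809 = 14236 m/s.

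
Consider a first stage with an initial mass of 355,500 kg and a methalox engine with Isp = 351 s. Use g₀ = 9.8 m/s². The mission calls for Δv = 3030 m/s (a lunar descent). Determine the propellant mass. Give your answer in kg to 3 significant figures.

propellant mass ≈ 208000 kg

v_e = Isp · g₀ = 351 × 9.8 = 3439.8 m/s.
From the ideal rocket equation, m₀/m_f = exp(Δv / v_e) = exp(3030 / 3439.8) = exp(0.8809) = 2.4130.
m_f = 355,500 / 2.4130 = 147,327 kg, so propellant = m₀ − m_f = 355,500 − 147,327 = 208,173 kg.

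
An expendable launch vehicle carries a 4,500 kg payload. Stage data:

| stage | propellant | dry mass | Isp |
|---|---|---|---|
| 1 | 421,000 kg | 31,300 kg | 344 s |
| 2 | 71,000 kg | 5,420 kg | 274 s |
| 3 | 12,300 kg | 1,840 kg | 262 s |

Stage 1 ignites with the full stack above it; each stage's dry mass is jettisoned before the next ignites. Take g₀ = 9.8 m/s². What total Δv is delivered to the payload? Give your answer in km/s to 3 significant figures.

Ignition mass of stage 1 = 421,000+31,300 + 71,000+5,420 + 12,300+1,840 + 4,500 = 547,360 kg.
Stage 1: m₀ = 547,360 kg, m_f = 547,360 − 421,000 = 126,360 kg; Δv = 344×9.8×ln(4.332) = 3371.2×1.4660 ≈ 4942 m/s.
Stage 2: m₀ = 95,060 kg, m_f = 95,060 − 71,000 = 24,060 kg; Δv = 274×9.8×ln(3.951) = 2685.2×1.3740 ≈ 3689 m/s.
Stage 3: m₀ = 18,640 kg, m_f = 18,640 − 12,300 = 6,340 kg; Δv = 262×9.8×ln(2.94) = 2567.6×1.0784 ≈ 2769 m/s.
Total Δv = 4942 + 3689 + 2769 = 11400 m/s.

Δv ≈ 11.4 km/s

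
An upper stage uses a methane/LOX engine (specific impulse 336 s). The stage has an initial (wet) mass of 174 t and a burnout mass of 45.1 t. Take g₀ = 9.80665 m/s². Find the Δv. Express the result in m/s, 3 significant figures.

v_e = Isp · g₀ = 336 × 9.80665 = 3295.0 m/s.
Rocket equation: Δv = v_e · ln(m₀/m_f) = 3295.0 × ln(3.858) = 3295.0 × 1.3502 ≈ 4448.9 m/s.

Δv ≈ 4450 m/s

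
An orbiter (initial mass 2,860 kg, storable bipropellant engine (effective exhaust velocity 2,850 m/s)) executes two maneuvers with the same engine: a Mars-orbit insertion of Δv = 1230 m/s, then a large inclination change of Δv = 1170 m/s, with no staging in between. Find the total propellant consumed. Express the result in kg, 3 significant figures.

After the first burn: m = 2860 × exp(−1230/2850.0) = 2860 × 0.64948 = 1,857.51 kg.
After the second burn: m = 1,857.51 × exp(−1170/2850.0) = 1,857.51 × 0.66330 = 1,232.09 kg.
Total propellant = m₀ − m_final = 2860 − 1,232.09 = 1,627.91 kg.

total propellant consumed ≈ 1630 kg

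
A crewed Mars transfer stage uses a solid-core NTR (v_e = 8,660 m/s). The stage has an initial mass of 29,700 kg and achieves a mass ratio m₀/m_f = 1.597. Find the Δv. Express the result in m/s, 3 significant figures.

Δv = v_e · ln(1.597) = 8660.0 × 0.4681 ≈ 4054.0 m/s.

Δv ≈ 4050 m/s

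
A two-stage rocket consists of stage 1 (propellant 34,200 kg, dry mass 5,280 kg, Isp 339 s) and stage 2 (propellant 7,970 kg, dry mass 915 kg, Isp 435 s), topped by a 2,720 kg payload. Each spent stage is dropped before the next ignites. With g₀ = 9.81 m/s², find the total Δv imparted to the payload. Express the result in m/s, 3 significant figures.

Δv ≈ 8640 m/s

Ignition mass of stage 1 = 34,200+5,280 + 7,970+915 + 2,720 = 51,085 kg.
Stage 1: m₀ = 51,085 kg, m_f = 51,085 − 34,200 = 16,885 kg; Δv = 339×9.81×ln(3.025) = 3325.6×1.1071 ≈ 3682 m/s.
Stage 2: m₀ = 11,605 kg, m_f = 11,605 − 7,970 = 3,635 kg; Δv = 435×9.81×ln(3.193) = 4267.4×1.1608 ≈ 4954 m/s.
Total Δv = 3682 + 4954 = 8636 m/s.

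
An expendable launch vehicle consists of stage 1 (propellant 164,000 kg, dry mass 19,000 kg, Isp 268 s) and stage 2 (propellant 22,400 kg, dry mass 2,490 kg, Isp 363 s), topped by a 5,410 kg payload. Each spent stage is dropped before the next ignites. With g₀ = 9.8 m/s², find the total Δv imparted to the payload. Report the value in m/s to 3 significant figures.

Ignition mass of stage 1 = 164,000+19,000 + 22,400+2,490 + 5,410 = 213,300 kg.
Stage 1: m₀ = 213,300 kg, m_f = 213,300 − 164,000 = 49,300 kg; Δv = 268×9.8×ln(4.327) = 2626.4×1.4648 ≈ 3847 m/s.
Stage 2: m₀ = 30,300 kg, m_f = 30,300 − 22,400 = 7,900 kg; Δv = 363×9.8×ln(3.835) = 3557.4×1.3443 ≈ 4782 m/s.
Total Δv = 3847 + 4782 = 8629 m/s.

Δv ≈ 8630 m/s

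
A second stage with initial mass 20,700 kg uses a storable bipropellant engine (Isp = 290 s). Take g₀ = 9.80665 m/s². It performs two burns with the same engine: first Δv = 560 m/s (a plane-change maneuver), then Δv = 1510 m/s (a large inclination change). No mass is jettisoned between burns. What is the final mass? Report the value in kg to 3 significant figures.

v_e = Isp · g₀ = 290 × 9.80665 = 2843.9 m/s.
After the first burn: m = 20700 × exp(−560/2843.9) = 20700 × 0.82126 = 17,000.1 kg.
After the second burn: m = 17,000.1 × exp(−1510/2843.9) = 17,000.1 × 0.58804 = 9,996.74 kg.

final mass ≈ 10000 kg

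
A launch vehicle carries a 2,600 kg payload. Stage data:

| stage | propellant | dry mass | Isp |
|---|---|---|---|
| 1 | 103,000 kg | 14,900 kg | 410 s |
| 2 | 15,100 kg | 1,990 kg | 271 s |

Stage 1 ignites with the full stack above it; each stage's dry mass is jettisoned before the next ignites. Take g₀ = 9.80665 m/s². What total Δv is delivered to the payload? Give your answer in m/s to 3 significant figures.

Δv ≈ 9420 m/s

Ignition mass of stage 1 = 103,000+14,900 + 15,100+1,990 + 2,600 = 137,590 kg.
Stage 1: m₀ = 137,590 kg, m_f = 137,590 − 103,000 = 34,590 kg; Δv = 410×9.80665×ln(3.978) = 4020.7×1.3807 ≈ 5551 m/s.
Stage 2: m₀ = 19,690 kg, m_f = 19,690 − 15,100 = 4,590 kg; Δv = 271×9.80665×ln(4.29) = 2657.6×1.4562 ≈ 3870 m/s.
Total Δv = 5551 + 3870 = 9421 m/s.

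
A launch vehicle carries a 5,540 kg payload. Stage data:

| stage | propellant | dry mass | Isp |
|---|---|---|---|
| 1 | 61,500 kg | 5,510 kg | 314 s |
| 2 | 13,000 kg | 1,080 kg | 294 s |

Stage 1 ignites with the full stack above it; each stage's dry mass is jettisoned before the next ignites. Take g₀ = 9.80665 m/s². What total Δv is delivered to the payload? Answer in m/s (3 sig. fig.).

Δv ≈ 6940 m/s

Ignition mass of stage 1 = 61,500+5,510 + 13,000+1,080 + 5,540 = 86,630 kg.
Stage 1: m₀ = 86,630 kg, m_f = 86,630 − 61,500 = 25,130 kg; Δv = 314×9.80665×ln(3.447) = 3079.3×1.2376 ≈ 3811 m/s.
Stage 2: m₀ = 19,620 kg, m_f = 19,620 − 13,000 = 6,620 kg; Δv = 294×9.80665×ln(2.964) = 2883.2×1.0865 ≈ 3132 m/s.
Total Δv = 3811 + 3132 = 6943 m/s.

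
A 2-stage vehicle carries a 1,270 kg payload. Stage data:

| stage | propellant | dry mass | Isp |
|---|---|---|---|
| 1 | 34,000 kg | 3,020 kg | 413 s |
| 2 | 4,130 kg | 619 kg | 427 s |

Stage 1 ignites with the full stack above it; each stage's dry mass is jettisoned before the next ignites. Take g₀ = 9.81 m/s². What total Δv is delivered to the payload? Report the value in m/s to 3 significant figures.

Ignition mass of stage 1 = 34,000+3,020 + 4,130+619 + 1,270 = 43,039 kg.
Stage 1: m₀ = 43,039 kg, m_f = 43,039 − 34,000 = 9,039 kg; Δv = 413×9.81×ln(4.761) = 4051.5×1.5606 ≈ 6323 m/s.
Stage 2: m₀ = 6,019 kg, m_f = 6,019 − 4,130 = 1,889 kg; Δv = 427×9.81×ln(3.186) = 4188.9×1.1589 ≈ 4854 m/s.
Total Δv = 6323 + 4854 = 11177 m/s.

Δv ≈ 11200 m/s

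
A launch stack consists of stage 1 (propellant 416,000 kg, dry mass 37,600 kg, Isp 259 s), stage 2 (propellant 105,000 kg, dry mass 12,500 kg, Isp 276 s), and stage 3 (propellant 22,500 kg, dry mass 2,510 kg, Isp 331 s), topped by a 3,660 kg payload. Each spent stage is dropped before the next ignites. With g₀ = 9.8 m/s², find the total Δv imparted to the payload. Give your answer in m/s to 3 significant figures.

Ignition mass of stage 1 = 416,000+37,600 + 105,000+12,500 + 22,500+2,510 + 3,660 = 599,770 kg.
Stage 1: m₀ = 599,770 kg, m_f = 599,770 − 416,000 = 183,770 kg; Δv = 259×9.8×ln(3.264) = 2538.2×1.1829 ≈ 3002 m/s.
Stage 2: m₀ = 146,170 kg, m_f = 146,170 − 105,000 = 41,170 kg; Δv = 276×9.8×ln(3.55) = 2704.8×1.2671 ≈ 3427 m/s.
Stage 3: m₀ = 28,670 kg, m_f = 28,670 − 22,500 = 6,170 kg; Δv = 331×9.8×ln(4.647) = 3243.8×1.5362 ≈ 4983 m/s.
Total Δv = 3002 + 3427 + 4983 = 11412 m/s.

Δv ≈ 11400 m/s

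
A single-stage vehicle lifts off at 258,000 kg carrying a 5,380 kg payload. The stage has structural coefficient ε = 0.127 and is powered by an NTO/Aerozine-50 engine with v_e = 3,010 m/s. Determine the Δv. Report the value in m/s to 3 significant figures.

Δv ≈ 5810 m/s

Stage wet mass = m₀ − payload = 258,000 − 5,380 = 252,620 kg.
Stage dry mass = ε × stage wet mass = 0.127 × 252,620 = 32,082.7 kg.
Burnout mass m_f = stage dry + payload = 32,082.7 + 5,380 = 37,462.7 kg.
Rocket equation: Δv = v_e · ln(258,000/37,462.7) = 3010.0 × ln(6.887) = 3010.0 × 1.9296 ≈ 5808 m/s.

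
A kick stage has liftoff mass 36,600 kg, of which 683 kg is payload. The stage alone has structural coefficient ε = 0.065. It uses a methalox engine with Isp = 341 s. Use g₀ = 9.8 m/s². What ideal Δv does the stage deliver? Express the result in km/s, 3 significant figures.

Δv ≈ 8.34 km/s

Stage wet mass = m₀ − payload = 36,600 − 683 = 35,917 kg.
Stage dry mass = ε × stage wet mass = 0.065 × 35,917 = 2,334.61 kg.
Burnout mass m_f = stage dry + payload = 2,334.61 + 683 = 3,017.61 kg.
v_e = Isp · g₀ = 341 × 9.8 = 3341.8 m/s.
Using Δv = v_e ln(m₀/m_f): Δv = v_e · ln(36,600/3,017.61) = 3341.8 × ln(12.13) = 3341.8 × 2.4956 ≈ 8340 m/s.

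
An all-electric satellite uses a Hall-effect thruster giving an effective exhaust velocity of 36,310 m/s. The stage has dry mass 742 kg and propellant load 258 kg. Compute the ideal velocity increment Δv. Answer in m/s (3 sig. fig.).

m₀ = m_dry + m_prop = 742 + 258 = 1,000 kg.
Δv = v_e · ln(m₀/m_f) = 36310.0 × ln(1.348) = 36310.0 × 0.2984 ≈ 10835.1 m/s.

Δv ≈ 10800 m/s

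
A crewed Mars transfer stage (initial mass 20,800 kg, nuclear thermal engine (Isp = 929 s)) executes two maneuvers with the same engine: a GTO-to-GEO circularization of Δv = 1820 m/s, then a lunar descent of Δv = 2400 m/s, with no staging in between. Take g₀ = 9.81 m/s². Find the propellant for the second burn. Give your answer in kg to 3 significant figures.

propellant for the second burn ≈ 3940 kg

v_e = Isp · g₀ = 929 × 9.81 = 9113.5 m/s.
After the first burn: m = 20800 × exp(−1820/9113.5) = 20800 × 0.81897 = 17,034.6 kg.
After the second burn: m = 17,034.6 × exp(−2400/9113.5) = 17,034.6 × 0.76848 = 13,090.7 kg.
Second-burn propellant = 17,034.6 − 13,090.7 = 3,943.9 kg.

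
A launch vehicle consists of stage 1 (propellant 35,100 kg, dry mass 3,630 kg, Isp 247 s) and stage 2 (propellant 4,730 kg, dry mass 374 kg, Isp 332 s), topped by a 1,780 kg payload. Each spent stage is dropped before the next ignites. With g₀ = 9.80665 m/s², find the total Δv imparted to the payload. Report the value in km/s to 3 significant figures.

Δv ≈ 7.34 km/s

Ignition mass of stage 1 = 35,100+3,630 + 4,730+374 + 1,780 = 45,614 kg.
Stage 1: m₀ = 45,614 kg, m_f = 45,614 − 35,100 = 10,514 kg; Δv = 247×9.80665×ln(4.338) = 2422.2×1.4675 ≈ 3555 m/s.
Stage 2: m₀ = 6,884 kg, m_f = 6,884 − 4,730 = 2,154 kg; Δv = 332×9.80665×ln(3.196) = 3255.8×1.1619 ≈ 3783 m/s.
Total Δv = 3555 + 3783 = 7338 m/s.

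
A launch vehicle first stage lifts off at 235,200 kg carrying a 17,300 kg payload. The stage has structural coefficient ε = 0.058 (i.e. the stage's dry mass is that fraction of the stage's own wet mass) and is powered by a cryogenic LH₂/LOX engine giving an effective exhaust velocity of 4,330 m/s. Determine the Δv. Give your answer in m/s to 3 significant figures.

Stage wet mass = m₀ − payload = 235,200 − 17,300 = 217,900 kg.
Stage dry mass = ε × stage wet mass = 0.058 × 217,900 = 12,638.2 kg.
Burnout mass m_f = stage dry + payload = 12,638.2 + 17,300 = 29,938.2 kg.
Rocket equation: Δv = v_e · ln(235,200/29,938.2) = 4330.0 × ln(7.856) = 4330.0 × 2.0613 ≈ 8925 m/s.

Δv ≈ 8930 m/s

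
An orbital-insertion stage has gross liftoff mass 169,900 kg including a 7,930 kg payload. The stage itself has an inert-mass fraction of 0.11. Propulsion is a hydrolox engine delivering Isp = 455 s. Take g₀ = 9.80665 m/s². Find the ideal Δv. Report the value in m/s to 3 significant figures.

Stage wet mass = m₀ − payload = 169,900 − 7,930 = 161,970 kg.
Stage dry mass = ε × stage wet mass = 0.11 × 161,970 = 17,816.7 kg.
Burnout mass m_f = stage dry + payload = 17,816.7 + 7,930 = 25,746.7 kg.
v_e = Isp · g₀ = 455 × 9.80665 = 4462.0 m/s.
Δv = v_e · ln(169,900/25,746.7) = 4462.0 × ln(6.599) = 4462.0 × 1.8869 ≈ 8419 m/s.

Δv ≈ 8420 m/s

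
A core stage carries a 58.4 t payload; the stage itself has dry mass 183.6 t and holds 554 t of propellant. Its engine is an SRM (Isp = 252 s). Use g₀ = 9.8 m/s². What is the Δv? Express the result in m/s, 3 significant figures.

v_e = Isp · g₀ = 252 × 9.8 = 2469.6 m/s.
m₀ = payload + dry + propellant = 58.4 + 183.6 + 554 = 796 t.
m_f = payload + dry = 58.4 + 183.6 = 242 t.
Δv = v_e · ln(m₀/m_f) = 2469.6 × ln(3.289) = 2469.6 × 1.1907 ≈ 2940.5 m/s.

Δv ≈ 2940 m/s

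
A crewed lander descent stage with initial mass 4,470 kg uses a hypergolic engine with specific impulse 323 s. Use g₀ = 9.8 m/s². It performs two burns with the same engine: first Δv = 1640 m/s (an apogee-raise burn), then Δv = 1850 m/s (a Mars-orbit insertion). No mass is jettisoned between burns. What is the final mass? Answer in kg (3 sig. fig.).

v_e = Isp · g₀ = 323 × 9.8 = 3165.4 m/s.
After the first burn: m = 4470 × exp(−1640/3165.4) = 4470 × 0.59565 = 2,662.56 kg.
After the second burn: m = 2,662.56 × exp(−1850/3165.4) = 2,662.56 × 0.55742 = 1,484.16 kg.

final mass ≈ 1480 kg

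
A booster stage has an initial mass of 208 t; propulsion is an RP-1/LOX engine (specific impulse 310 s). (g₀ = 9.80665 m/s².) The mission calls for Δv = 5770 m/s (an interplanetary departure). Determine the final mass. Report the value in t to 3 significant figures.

final mass ≈ 31.2 t

v_e = Isp · g₀ = 310 × 9.80665 = 3040.1 m/s.
From the ideal rocket equation, m₀/m_f = exp(Δv / v_e) = exp(5770 / 3040.1) = exp(1.8980) = 6.6725.
m_f = m₀ / 6.6725 = 208 / 6.6725 = 31.1727 t.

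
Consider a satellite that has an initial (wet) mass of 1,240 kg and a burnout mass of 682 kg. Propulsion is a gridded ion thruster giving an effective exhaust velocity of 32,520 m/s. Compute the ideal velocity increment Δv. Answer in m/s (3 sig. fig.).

Δv ≈ 19400 m/s

By the Tsiolkovsky rocket equation, Δv = v_e · ln(m₀/m_f) = 32520.0 × ln(1.818) = 32520.0 × 0.5978 ≈ 19441.7 m/s.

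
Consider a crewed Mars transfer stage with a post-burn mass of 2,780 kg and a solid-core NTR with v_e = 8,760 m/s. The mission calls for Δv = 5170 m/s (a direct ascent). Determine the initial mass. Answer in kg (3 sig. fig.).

initial mass ≈ 5020 kg

Rocket equation: m₀/m_f = exp(Δv / v_e) = exp(5170 / 8760.0) = exp(0.5902) = 1.8043.
m₀ = m_f × 1.8043 = 2,780 × 1.8043 = 5,015.95 kg.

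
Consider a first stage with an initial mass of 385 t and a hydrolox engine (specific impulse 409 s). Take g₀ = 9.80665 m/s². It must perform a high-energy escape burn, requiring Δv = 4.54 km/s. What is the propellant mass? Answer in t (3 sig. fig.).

propellant mass ≈ 261 t

v_e = Isp · g₀ = 409 × 9.80665 = 4010.9 m/s.
From the ideal rocket equation, m₀/m_f = exp(Δv / v_e) = exp(4540 / 4010.9) = exp(1.1319) = 3.1016.
m_f = 385 / 3.1016 = 124.129 t, so propellant = m₀ − m_f = 385 − 124.129 = 260.871 t.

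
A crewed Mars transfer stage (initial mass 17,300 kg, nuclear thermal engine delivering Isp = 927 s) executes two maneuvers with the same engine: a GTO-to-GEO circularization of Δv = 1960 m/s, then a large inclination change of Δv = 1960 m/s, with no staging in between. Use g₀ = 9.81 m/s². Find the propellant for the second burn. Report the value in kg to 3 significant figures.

propellant for the second burn ≈ 2700 kg

v_e = Isp · g₀ = 927 × 9.81 = 9093.9 m/s.
After the first burn: m = 17300 × exp(−1960/9093.9) = 17300 × 0.80611 = 13,945.7 kg.
After the second burn: m = 13,945.7 × exp(−1960/9093.9) = 13,945.7 × 0.80611 = 11,241.8 kg.
Second-burn propellant = 13,945.7 − 11,241.8 = 2,703.9 kg.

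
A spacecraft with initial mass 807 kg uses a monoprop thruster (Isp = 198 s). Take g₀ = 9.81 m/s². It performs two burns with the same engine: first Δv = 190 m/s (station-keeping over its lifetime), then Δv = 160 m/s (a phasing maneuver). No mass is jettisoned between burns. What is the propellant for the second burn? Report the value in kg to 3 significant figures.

propellant for the second burn ≈ 57.9 kg

v_e = Isp · g₀ = 198 × 9.81 = 1942.4 m/s.
After the first burn: m = 807 × exp(−190/1942.4) = 807 × 0.90681 = 731.796 kg.
After the second burn: m = 731.796 × exp(−160/1942.4) = 731.796 × 0.92093 = 673.933 kg.
Second-burn propellant = 731.796 − 673.933 = 57.863 kg.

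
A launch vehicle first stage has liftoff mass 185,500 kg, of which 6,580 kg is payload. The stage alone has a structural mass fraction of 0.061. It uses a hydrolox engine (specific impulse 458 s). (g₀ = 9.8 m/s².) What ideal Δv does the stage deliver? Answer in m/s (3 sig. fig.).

Δv ≈ 10600 m/s

Stage wet mass = m₀ − payload = 185,500 − 6,580 = 178,920 kg.
Stage dry mass = ε × stage wet mass = 0.061 × 178,920 = 10,914.1 kg.
Burnout mass m_f = stage dry + payload = 10,914.1 + 6,580 = 17,494.1 kg.
v_e = Isp · g₀ = 458 × 9.8 = 4488.4 m/s.
Δv = v_e · ln(185,500/17,494.1) = 4488.4 × ln(10.6) = 4488.4 × 2.3612 ≈ 10598 m/s.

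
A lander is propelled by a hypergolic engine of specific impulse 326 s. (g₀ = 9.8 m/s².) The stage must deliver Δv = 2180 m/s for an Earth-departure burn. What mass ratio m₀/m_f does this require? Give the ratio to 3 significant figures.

v_e = Isp · g₀ = 326 × 9.8 = 3194.8 m/s.
m₀/m_f = exp(Δv / v_e) = exp(2180 / 3194.8) = exp(0.6824) = 1.9785.

mass ratio ≈ 1.98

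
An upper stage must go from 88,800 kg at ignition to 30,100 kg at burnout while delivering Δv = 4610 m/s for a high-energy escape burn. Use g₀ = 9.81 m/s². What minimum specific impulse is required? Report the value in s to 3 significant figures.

Isp ≈ 434 s

ln(m₀/m_f) = ln(88800/30100) = ln(2.95) = 1.0819.
v_e = Δv / ln(m₀/m_f) = 4610 / 1.0819 = 4261.2 m/s.
Isp = v_e / g₀ = 4261.2 / 9.81 = 434.4 s.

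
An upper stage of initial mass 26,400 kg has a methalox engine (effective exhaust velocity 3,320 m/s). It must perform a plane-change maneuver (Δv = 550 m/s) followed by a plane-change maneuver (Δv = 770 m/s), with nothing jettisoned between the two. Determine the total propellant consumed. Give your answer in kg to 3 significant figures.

total propellant consumed ≈ 8660 kg

After the first burn: m = 26400 × exp(−550/3320.0) = 26400 × 0.84733 = 22,369.5 kg.
After the second burn: m = 22,369.5 × exp(−770/3320.0) = 22,369.5 × 0.79300 = 17,739 kg.
Total propellant = m₀ − m_final = 26400 − 17,739 = 8,661 kg.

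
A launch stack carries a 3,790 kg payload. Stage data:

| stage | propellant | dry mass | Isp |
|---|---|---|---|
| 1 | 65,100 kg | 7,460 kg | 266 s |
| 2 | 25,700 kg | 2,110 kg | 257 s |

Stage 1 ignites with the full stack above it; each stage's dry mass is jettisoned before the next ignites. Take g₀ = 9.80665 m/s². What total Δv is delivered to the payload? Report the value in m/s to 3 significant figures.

Δv ≈ 6790 m/s

Ignition mass of stage 1 = 65,100+7,460 + 25,700+2,110 + 3,790 = 104,160 kg.
Stage 1: m₀ = 104,160 kg, m_f = 104,160 − 65,100 = 39,060 kg; Δv = 266×9.80665×ln(2.667) = 2608.6×0.9808 ≈ 2559 m/s.
Stage 2: m₀ = 31,600 kg, m_f = 31,600 − 25,700 = 5,900 kg; Δv = 257×9.80665×ln(5.356) = 2520.3×1.6782 ≈ 4230 m/s.
Total Δv = 2559 + 4230 = 6789 m/s.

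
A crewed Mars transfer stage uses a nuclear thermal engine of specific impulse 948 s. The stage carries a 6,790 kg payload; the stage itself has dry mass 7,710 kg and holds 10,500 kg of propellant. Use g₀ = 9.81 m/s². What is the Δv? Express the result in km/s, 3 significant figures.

Δv ≈ 5.07 km/s

v_e = Isp · g₀ = 948 × 9.81 = 9299.9 m/s.
m₀ = payload + dry + propellant = 6,790 + 7,710 + 10,500 = 25,000 kg.
m_f = payload + dry = 6,790 + 7,710 = 14,500 kg.
Rocket equation: Δv = v_e · ln(m₀/m_f) = 9299.9 × ln(1.724) = 9299.9 × 0.5447 ≈ 5065.9 m/s.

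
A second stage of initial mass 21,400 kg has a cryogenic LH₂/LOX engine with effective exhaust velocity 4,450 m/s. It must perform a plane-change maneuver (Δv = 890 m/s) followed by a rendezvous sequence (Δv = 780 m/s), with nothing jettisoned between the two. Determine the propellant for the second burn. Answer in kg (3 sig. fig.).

propellant for the second burn ≈ 2820 kg

After the first burn: m = 21400 × exp(−890/4450.0) = 21400 × 0.81873 = 17,520.8 kg.
After the second burn: m = 17,520.8 × exp(−780/4450.0) = 17,520.8 × 0.83922 = 14,703.8 kg.
Second-burn propellant = 17,520.8 − 14,703.8 = 2,817 kg.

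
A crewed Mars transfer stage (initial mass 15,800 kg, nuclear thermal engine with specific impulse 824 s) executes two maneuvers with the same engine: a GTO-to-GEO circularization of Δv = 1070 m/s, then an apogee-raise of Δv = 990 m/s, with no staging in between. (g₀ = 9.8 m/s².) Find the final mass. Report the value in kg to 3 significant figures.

final mass ≈ 12200 kg

v_e = Isp · g₀ = 824 × 9.8 = 8075.2 m/s.
After the first burn: m = 15800 × exp(−1070/8075.2) = 15800 × 0.87590 = 13,839.2 kg.
After the second burn: m = 13,839.2 × exp(−990/8075.2) = 13,839.2 × 0.88462 = 12,242.4 kg.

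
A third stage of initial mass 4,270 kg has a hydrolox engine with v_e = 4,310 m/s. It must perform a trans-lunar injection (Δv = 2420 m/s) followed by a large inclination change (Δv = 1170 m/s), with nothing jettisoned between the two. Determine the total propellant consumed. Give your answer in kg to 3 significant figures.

total propellant consumed ≈ 2410 kg

After the first burn: m = 4270 × exp(−2420/4310.0) = 4270 × 0.57036 = 2,435.44 kg.
After the second burn: m = 2,435.44 × exp(−1170/4310.0) = 2,435.44 × 0.76226 = 1,856.44 kg.
Total propellant = m₀ − m_final = 4270 − 1,856.44 = 2,413.56 kg.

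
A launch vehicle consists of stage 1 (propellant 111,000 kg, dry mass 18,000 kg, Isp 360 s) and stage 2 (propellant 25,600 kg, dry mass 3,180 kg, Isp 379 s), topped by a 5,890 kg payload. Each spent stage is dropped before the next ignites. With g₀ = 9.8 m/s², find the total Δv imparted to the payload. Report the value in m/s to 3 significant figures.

Δv ≈ 8980 m/s

Ignition mass of stage 1 = 111,000+18,000 + 25,600+3,180 + 5,890 = 163,670 kg.
Stage 1: m₀ = 163,670 kg, m_f = 163,670 − 111,000 = 52,670 kg; Δv = 360×9.8×ln(3.107) = 3528.0×1.1338 ≈ 4000 m/s.
Stage 2: m₀ = 34,670 kg, m_f = 34,670 − 25,600 = 9,070 kg; Δv = 379×9.8×ln(3.822) = 3714.2×1.3409 ≈ 4980 m/s.
Total Δv = 4000 + 4980 = 8980 m/s.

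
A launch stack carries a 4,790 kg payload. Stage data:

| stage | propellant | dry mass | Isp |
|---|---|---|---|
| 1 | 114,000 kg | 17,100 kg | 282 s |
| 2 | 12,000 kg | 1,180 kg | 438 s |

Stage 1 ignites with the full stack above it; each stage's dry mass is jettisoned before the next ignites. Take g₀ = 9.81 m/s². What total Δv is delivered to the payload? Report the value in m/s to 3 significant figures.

Ignition mass of stage 1 = 114,000+17,100 + 12,000+1,180 + 4,790 = 149,070 kg.
Stage 1: m₀ = 149,070 kg, m_f = 149,070 − 114,000 = 35,070 kg; Δv = 282×9.81×ln(4.251) = 2766.4×1.4471 ≈ 4003 m/s.
Stage 2: m₀ = 17,970 kg, m_f = 17,970 − 12,000 = 5,970 kg; Δv = 438×9.81×ln(3.01) = 4296.8×1.1020 ≈ 4735 m/s.
Total Δv = 4003 + 4735 = 8738 m/s.

Δv ≈ 8740 m/s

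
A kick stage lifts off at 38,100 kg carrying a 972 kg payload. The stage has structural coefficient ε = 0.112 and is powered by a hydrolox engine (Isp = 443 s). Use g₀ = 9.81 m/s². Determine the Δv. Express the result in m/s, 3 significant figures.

Stage wet mass = m₀ − payload = 38,100 − 972 = 37,128 kg.
Stage dry mass = ε × stage wet mass = 0.112 × 37,128 = 4,158.34 kg.
Burnout mass m_f = stage dry + payload = 4,158.34 + 972 = 5,130.34 kg.
v_e = Isp · g₀ = 443 × 9.81 = 4345.8 m/s.
Δv = v_e · ln(38,100/5,130.34) = 4345.8 × ln(7.426) = 4345.8 × 2.0050 ≈ 8714 m/s.

Δv ≈ 8710 m/s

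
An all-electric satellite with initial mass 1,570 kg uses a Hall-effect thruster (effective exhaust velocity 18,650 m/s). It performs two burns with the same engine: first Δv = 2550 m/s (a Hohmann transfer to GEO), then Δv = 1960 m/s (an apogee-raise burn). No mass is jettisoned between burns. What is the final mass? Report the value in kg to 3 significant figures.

final mass ≈ 1230 kg

After the first burn: m = 1570 × exp(−2550/18650.0) = 1570 × 0.87221 = 1,369.37 kg.
After the second burn: m = 1,369.37 × exp(−1960/18650.0) = 1,369.37 × 0.90024 = 1,232.76 kg.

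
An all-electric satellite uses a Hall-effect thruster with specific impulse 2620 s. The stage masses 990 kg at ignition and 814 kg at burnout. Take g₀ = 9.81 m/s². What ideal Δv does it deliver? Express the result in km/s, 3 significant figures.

v_e = Isp · g₀ = 2620 × 9.81 = 25702.2 m/s.
Δv = v_e · ln(m₀/m_f) = 25702.2 × ln(1.216) = 25702.2 × 0.1957 ≈ 5031.1 m/s.

Δv ≈ 5.03 km/s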